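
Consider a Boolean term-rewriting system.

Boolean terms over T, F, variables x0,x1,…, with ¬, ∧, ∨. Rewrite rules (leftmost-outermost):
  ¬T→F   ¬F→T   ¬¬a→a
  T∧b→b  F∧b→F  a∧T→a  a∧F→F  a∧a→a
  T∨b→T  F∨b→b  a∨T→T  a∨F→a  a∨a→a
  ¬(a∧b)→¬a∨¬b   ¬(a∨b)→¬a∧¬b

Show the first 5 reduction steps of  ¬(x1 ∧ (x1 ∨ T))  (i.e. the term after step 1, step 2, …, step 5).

  start: ¬(x1 ∧ (x1 ∨ T))
  step 1: ¬x1 ∨ ¬(x1 ∨ T)
  step 2: ¬x1 ∨ (¬x1 ∧ ¬T)
  step 3: ¬x1 ∨ (¬x1 ∧ F)
  step 4: ¬x1 ∨ F
  step 5: ¬x1

Answer: after 5 steps: ¬x1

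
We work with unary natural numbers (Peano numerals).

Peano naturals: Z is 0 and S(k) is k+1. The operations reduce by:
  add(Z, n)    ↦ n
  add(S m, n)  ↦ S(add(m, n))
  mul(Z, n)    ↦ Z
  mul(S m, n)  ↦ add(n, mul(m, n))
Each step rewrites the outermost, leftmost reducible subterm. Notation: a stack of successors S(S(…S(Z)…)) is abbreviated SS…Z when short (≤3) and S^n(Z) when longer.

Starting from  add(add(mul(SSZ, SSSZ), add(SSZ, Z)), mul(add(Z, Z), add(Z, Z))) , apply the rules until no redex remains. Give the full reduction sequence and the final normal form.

  start: add(add(mul(SSZ, SSSZ), add(SSZ, Z)), mul(add(Z, Z), add(Z, Z)))
  →1  add(add(add(SSSZ, mul(SZ, SSSZ)), add(SSZ, Z)), mul(add(Z, Z), add(Z, Z)))
  →2  add(add(S(add(SSZ, mul(SZ, SSSZ))), add(SSZ, Z)), mul(add(Z, Z), add(Z, Z)))
  →3  add(S(add(add(SSZ, mul(SZ, SSSZ)), add(SSZ, Z))), mul(add(Z, Z), add(Z, Z)))
  →4  S(add(add(add(SSZ, mul(SZ, SSSZ)), add(SSZ, Z)), mul(add(Z, Z), add(Z, Z))))
  →5  S(add(add(S(add(SZ, mul(SZ, SSSZ))), add(SSZ, Z)), mul(add(Z, Z), add(Z, Z))))
  →6  S(add(S(add(add(SZ, mul(SZ, SSSZ)), add(SSZ, Z))), mul(add(Z, Z), add(Z, Z))))
  →7  S(S(add(add(add(SZ, mul(SZ, SSSZ)), add(SSZ, Z)), mul(add(Z, Z), add(Z, Z)))))
  →8  S(S(add(add(S(add(Z, mul(SZ, SSSZ))), add(SSZ, Z)), mul(add(Z, Z), add(Z, Z)))))
  →9  S(S(add(S(add(add(Z, mul(SZ, SSSZ)), add(SSZ, Z))), mul(add(Z, Z), add(Z, Z)))))
  →10  S(S(S(add(add(add(Z, mul(SZ, SSSZ)), add(SSZ, Z)), mul(add(Z, Z), add(Z, Z))))))
  →11  S(S(S(add(add(mul(SZ, SSSZ), add(SSZ, Z)), mul(add(Z, Z), add(Z, Z))))))
  →12  S(S(S(add(add(add(SSSZ, mul(Z, SSSZ)), add(SSZ, Z)), mul(add(Z, Z), add(Z, Z))))))
  →13  S(S(S(add(add(S(add(SSZ, mul(Z, SSSZ))), add(SSZ, Z)), mul(add(Z, Z), add(Z, Z))))))
  →14  S(S(S(add(S(add(add(SSZ, mul(Z, SSSZ)), add(SSZ, Z))), mul(add(Z, Z), add(Z, Z))))))
  →15  S(S(S(S(add(add(add(SSZ, mul(Z, SSSZ)), add(SSZ, Z)), mul(add(Z, Z), add(Z, Z)))))))
  →16  S(S(S(S(add(add(S(add(SZ, mul(Z, SSSZ))), add(SSZ, Z)), mul(add(Z, Z), add(Z, Z)))))))
  →17  S(S(S(S(add(S(add(add(SZ, mul(Z, SSSZ)), add(SSZ, Z))), mul(add(Z, Z), add(Z, Z)))))))
  →18  S(S(S(S(S(add(add(add(SZ, mul(Z, SSSZ)), add(SSZ, Z)), mul(add(Z, Z), add(Z, Z))))))))
  →19  S(S(S(S(S(add(add(S(add(Z, mul(Z, SSSZ))), add(SSZ, Z)), mul(add(Z, Z), add(Z, Z))))))))
  →20  S(S(S(S(S(add(S(add(add(Z, mul(Z, SSSZ)), add(SSZ, Z))), mul(add(Z, Z), add(Z, Z))))))))
  →21  S(S(S(S(S(S(add(add(add(Z, mul(Z, SSSZ)), add(SSZ, Z)), mul(add(Z, Z), add(Z, Z)))))))))
  →22  S(S(S(S(S(S(add(add(mul(Z, SSSZ), add(SSZ, Z)), mul(add(Z, Z), add(Z, Z)))))))))
  →23  S(S(S(S(S(S(add(add(Z, add(SSZ, Z)), mul(add(Z, Z), add(Z, Z)))))))))
  →24  S(S(S(S(S(S(add(add(SSZ, Z), mul(add(Z, Z), add(Z, Z)))))))))
  →25  S(S(S(S(S(S(add(S(add(SZ, Z)), mul(add(Z, Z), add(Z, Z)))))))))
  →26  S(S(S(S(S(S(S(add(add(SZ, Z), mul(add(Z, Z), add(Z, Z))))))))))
  →27  S(S(S(S(S(S(S(add(S(add(Z, Z)), mul(add(Z, Z), add(Z, Z))))))))))
  →28  S(S(S(S(S(S(S(S(add(add(Z, Z), mul(add(Z, Z), add(Z, Z)))))))))))
  →29  S(S(S(S(S(S(S(S(add(Z, mul(add(Z, Z), add(Z, Z)))))))))))
  →30  S(S(S(S(S(S(S(S(mul(add(Z, Z), add(Z, Z))))))))))
  →31  S(S(S(S(S(S(S(S(mul(Z, add(Z, Z))))))))))
  →32  S^8(Z)

Answer: normal form = S^8(Z)  (in 32 steps)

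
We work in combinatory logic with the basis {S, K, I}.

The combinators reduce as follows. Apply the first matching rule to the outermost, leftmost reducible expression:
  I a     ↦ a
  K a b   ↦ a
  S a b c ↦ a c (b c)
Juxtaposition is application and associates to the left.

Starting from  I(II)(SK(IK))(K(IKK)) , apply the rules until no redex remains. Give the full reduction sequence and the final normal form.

Answer: normal form = K(KK)  (in 6 steps)

Working:
  start: I(II)(SK(IK))(K(IKK))
  step 1: II(SK(IK))(K(IKK))
  step 2: I(SK(IK))(K(IKK))
  step 3: SK(IK)(K(IKK))
  step 4: K(K(IKK))(IK(K(IKK)))
  step 5: K(IKK)
  step 6: K(KK)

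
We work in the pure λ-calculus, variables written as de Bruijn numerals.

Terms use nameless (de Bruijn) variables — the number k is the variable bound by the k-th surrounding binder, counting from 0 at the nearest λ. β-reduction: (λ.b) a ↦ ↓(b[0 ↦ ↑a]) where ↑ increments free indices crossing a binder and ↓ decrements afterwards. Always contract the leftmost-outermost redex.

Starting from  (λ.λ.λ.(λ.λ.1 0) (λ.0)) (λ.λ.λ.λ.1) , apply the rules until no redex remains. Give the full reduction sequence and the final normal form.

Answer: normal form = λ.λ.λ.0  (in 3 steps)

Reduction:
  start: (λ.λ.λ.(λ.λ.1 0) (λ.0)) (λ.λ.λ.λ.1)
  step 1: λ.λ.(λ.λ.1 0) (λ.0)
  step 2: λ.λ.λ.(λ.0) 0
  step 3: λ.λ.λ.0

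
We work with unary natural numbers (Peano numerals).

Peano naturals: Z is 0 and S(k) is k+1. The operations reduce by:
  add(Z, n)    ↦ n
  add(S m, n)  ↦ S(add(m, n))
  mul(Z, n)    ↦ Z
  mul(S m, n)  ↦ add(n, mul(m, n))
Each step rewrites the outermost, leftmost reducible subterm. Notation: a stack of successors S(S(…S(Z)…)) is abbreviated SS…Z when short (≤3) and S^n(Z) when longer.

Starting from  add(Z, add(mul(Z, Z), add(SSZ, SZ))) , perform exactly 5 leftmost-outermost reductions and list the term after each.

Answer: after 5 steps: S(S(add(Z, SZ)))

Derivation:
  start: add(Z, add(mul(Z, Z), add(SSZ, SZ)))
  [1] add(mul(Z, Z), add(SSZ, SZ))
  [2] add(Z, add(SSZ, SZ))
  [3] add(SSZ, SZ)
  [4] S(add(SZ, SZ))
  [5] S(S(add(Z, SZ)))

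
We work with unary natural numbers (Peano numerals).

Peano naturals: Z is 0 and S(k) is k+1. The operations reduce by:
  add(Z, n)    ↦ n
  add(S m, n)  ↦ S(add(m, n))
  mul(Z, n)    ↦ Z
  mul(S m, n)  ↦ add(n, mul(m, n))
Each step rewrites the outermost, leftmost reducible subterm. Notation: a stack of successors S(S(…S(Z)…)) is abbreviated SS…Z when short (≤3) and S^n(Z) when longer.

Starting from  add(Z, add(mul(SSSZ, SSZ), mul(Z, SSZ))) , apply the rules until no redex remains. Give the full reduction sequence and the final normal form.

  start: add(Z, add(mul(SSSZ, SSZ), mul(Z, SSZ)))
  →1  add(mul(SSSZ, SSZ), mul(Z, SSZ))
  →2  add(add(SSZ, mul(SSZ, SSZ)), mul(Z, SSZ))
  →3  add(S(add(SZ, mul(SSZ, SSZ))), mul(Z, SSZ))
  →4  S(add(add(SZ, mul(SSZ, SSZ)), mul(Z, SSZ)))
  →5  S(add(S(add(Z, mul(SSZ, SSZ))), mul(Z, SSZ)))
  →6  S(S(add(add(Z, mul(SSZ, SSZ)), mul(Z, SSZ))))
  →7  S(S(add(mul(SSZ, SSZ), mul(Z, SSZ))))
  →8  S(S(add(add(SSZ, mul(SZ, SSZ)), mul(Z, SSZ))))
  →9  S(S(add(S(add(SZ, mul(SZ, SSZ))), mul(Z, SSZ))))
  →10  S(S(S(add(add(SZ, mul(SZ, SSZ)), mul(Z, SSZ)))))
  →11  S(S(S(add(S(add(Z, mul(SZ, SSZ))), mul(Z, SSZ)))))
  →12  S(S(S(S(add(add(Z, mul(SZ, SSZ)), mul(Z, SSZ))))))
  →13  S(S(S(S(add(mul(SZ, SSZ), mul(Z, SSZ))))))
  →14  S(S(S(S(add(add(SSZ, mul(Z, SSZ)), mul(Z, SSZ))))))
  →15  S(S(S(S(add(S(add(SZ, mul(Z, SSZ))), mul(Z, SSZ))))))
  →16  S(S(S(S(S(add(add(SZ, mul(Z, SSZ)), mul(Z, SSZ)))))))
  →17  S(S(S(S(S(add(S(add(Z, mul(Z, SSZ))), mul(Z, SSZ)))))))
  →18  S(S(S(S(S(S(add(add(Z, mul(Z, SSZ)), mul(Z, SSZ))))))))
  →19  S(S(S(S(S(S(add(mul(Z, SSZ), mul(Z, SSZ))))))))
  →20  S(S(S(S(S(S(add(Z, mul(Z, SSZ))))))))
  →21  S(S(S(S(S(S(mul(Z, SSZ)))))))
  →22  S^6(Z)

Answer: normal form = S^6(Z)  (in 22 steps)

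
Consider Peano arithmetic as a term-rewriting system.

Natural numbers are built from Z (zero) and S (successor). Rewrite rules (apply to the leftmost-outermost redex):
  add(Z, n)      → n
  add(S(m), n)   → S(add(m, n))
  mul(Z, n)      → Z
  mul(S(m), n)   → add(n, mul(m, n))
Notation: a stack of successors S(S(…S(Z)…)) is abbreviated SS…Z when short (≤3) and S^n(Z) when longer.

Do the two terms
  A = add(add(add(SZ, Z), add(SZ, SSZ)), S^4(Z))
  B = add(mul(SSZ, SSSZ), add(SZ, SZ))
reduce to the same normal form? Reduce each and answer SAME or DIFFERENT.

Answer: SAME — A ⇓ S^8(Z), B ⇓ S^8(Z)

Reduction:
Term A:
  start: add(add(add(SZ, Z), add(SZ, SSZ)), S^4(Z))
  [1] add(add(S(add(Z, Z)), add(SZ, SSZ)), S^4(Z))
  [2] add(S(add(add(Z, Z), add(SZ, SSZ))), S^4(Z))
  [3] S(add(add(add(Z, Z), add(SZ, SSZ)), S^4(Z)))
  [4] S(add(add(Z, add(SZ, SSZ)), S^4(Z)))
  [5] S(add(add(SZ, SSZ), S^4(Z)))
  [6] S(add(S(add(Z, SSZ)), S^4(Z)))
  [7] S(S(add(add(Z, SSZ), S^4(Z))))
  [8] S(S(add(SSZ, S^4(Z))))
  [9] S(S(S(add(SZ, S^4(Z)))))
  [10] S(S(S(S(add(Z, S^4(Z))))))
  [11] S^8(Z)

Term B:
  start: add(mul(SSZ, SSSZ), add(SZ, SZ))
  [1] add(add(SSSZ, mul(SZ, SSSZ)), add(SZ, SZ))
  [2] add(S(add(SSZ, mul(SZ, SSSZ))), add(SZ, SZ))
  [3] S(add(add(SSZ, mul(SZ, SSSZ)), add(SZ, SZ)))
  [4] S(add(S(add(SZ, mul(SZ, SSSZ))), add(SZ, SZ)))
  [5] S(S(add(add(SZ, mul(SZ, SSSZ)), add(SZ, SZ))))
  [6] S(S(add(S(add(Z, mul(SZ, SSSZ))), add(SZ, SZ))))
  [7] S(S(S(add(add(Z, mul(SZ, SSSZ)), add(SZ, SZ)))))
  [8] S(S(S(add(mul(SZ, SSSZ), add(SZ, SZ)))))
  [9] S(S(S(add(add(SSSZ, mul(Z, SSSZ)), add(SZ, SZ)))))
  [10] S(S(S(add(S(add(SSZ, mul(Z, SSSZ))), add(SZ, SZ)))))
  [11] S(S(S(S(add(add(SSZ, mul(Z, SSSZ)), add(SZ, SZ))))))
  [12] S(S(S(S(add(S(add(SZ, mul(Z, SSSZ))), add(SZ, SZ))))))
  [13] S(S(S(S(S(add(add(SZ, mul(Z, SSSZ)), add(SZ, SZ)))))))
  [14] S(S(S(S(S(add(S(add(Z, mul(Z, SSSZ))), add(SZ, SZ)))))))
  [15] S(S(S(S(S(S(add(add(Z, mul(Z, SSSZ)), add(SZ, SZ))))))))
  [16] S(S(S(S(S(S(add(mul(Z, SSSZ), add(SZ, SZ))))))))
  [17] S(S(S(S(S(S(add(Z, add(SZ, SZ))))))))
  [18] S(S(S(S(S(S(add(SZ, SZ)))))))
  [19] S(S(S(S(S(S(S(add(Z, SZ))))))))
  [20] S^8(Z)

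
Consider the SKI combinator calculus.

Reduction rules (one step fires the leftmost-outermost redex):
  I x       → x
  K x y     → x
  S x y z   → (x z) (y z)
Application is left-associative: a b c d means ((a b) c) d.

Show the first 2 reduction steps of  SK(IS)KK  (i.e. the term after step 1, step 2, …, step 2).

Answer: after 2 steps: KK

Reduction:
  start: SK(IS)KK
  [1] KK(ISK)K
  [2] KK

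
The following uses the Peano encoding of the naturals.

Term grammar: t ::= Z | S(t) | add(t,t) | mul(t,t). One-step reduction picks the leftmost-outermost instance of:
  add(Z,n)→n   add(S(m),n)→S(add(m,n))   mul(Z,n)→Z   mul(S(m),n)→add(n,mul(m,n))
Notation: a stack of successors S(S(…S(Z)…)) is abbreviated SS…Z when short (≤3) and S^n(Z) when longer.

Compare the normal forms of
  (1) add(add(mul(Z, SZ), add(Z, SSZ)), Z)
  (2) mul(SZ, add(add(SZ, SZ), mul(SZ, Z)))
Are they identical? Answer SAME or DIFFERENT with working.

Term A:
  start: add(add(mul(Z, SZ), add(Z, SSZ)), Z)
  step 1: add(add(Z, add(Z, SSZ)), Z)
  step 2: add(add(Z, SSZ), Z)
  step 3: add(SSZ, Z)
  step 4: S(add(SZ, Z))
  step 5: S(S(add(Z, Z)))
  step 6: SSZ

Term B:
  start: mul(SZ, add(add(SZ, SZ), mul(SZ, Z)))
  step 1: add(add(add(SZ, SZ), mul(SZ, Z)), mul(Z, add(add(SZ, SZ), mul(SZ, Z))))
  step 2: add(add(S(add(Z, SZ)), mul(SZ, Z)), mul(Z, add(add(SZ, SZ), mul(SZ, Z))))
  step 3: add(S(add(add(Z, SZ), mul(SZ, Z))), mul(Z, add(add(SZ, SZ), mul(SZ, Z))))
  step 4: S(add(add(add(Z, SZ), mul(SZ, Z)), mul(Z, add(add(SZ, SZ), mul(SZ, Z)))))
  step 5: S(add(add(SZ, mul(SZ, Z)), mul(Z, add(add(SZ, SZ), mul(SZ, Z)))))
  step 6: S(add(S(add(Z, mul(SZ, Z))), mul(Z, add(add(SZ, SZ), mul(SZ, Z)))))
  step 7: S(S(add(add(Z, mul(SZ, Z)), mul(Z, add(add(SZ, SZ), mul(SZ, Z))))))
  step 8: S(S(add(mul(SZ, Z), mul(Z, add(add(SZ, SZ), mul(SZ, Z))))))
  step 9: S(S(add(add(Z, mul(Z, Z)), mul(Z, add(add(SZ, SZ), mul(SZ, Z))))))
  step 10: S(S(add(mul(Z, Z), mul(Z, add(add(SZ, SZ), mul(SZ, Z))))))
  step 11: S(S(add(Z, mul(Z, add(add(SZ, SZ), mul(SZ, Z))))))
  step 12: S(S(mul(Z, add(add(SZ, SZ), mul(SZ, Z)))))
  step 13: SSZ

Answer: SAME — A ⇓ SSZ, B ⇓ SSZ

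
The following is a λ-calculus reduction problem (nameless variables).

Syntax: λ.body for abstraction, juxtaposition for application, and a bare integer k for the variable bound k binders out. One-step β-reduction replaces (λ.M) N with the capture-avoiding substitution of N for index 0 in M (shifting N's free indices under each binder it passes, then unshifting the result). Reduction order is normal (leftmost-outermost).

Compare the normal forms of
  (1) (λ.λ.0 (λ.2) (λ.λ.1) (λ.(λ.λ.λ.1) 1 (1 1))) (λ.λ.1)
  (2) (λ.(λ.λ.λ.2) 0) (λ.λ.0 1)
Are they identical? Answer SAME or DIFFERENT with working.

Answer: DIFFERENT — A ⇓ λ.0 (λ.λ.λ.1) (λ.λ.1) (λ.λ.2 2), B ⇓ λ.λ.λ.λ.0 1

Working:
Term A:
  start: (λ.λ.0 (λ.2) (λ.λ.1) (λ.(λ.λ.λ.1) 1 (1 1))) (λ.λ.1)
  [1] λ.0 (λ.λ.λ.1) (λ.λ.1) (λ.(λ.λ.λ.1) 1 (1 1))
  [2] λ.0 (λ.λ.λ.1) (λ.λ.1) (λ.(λ.λ.1) (1 1))
  [3] λ.0 (λ.λ.λ.1) (λ.λ.1) (λ.λ.2 2)

Term B:
  start: (λ.(λ.λ.λ.2) 0) (λ.λ.0 1)
  [1] (λ.λ.λ.2) (λ.λ.0 1)
  [2] λ.λ.λ.λ.0 1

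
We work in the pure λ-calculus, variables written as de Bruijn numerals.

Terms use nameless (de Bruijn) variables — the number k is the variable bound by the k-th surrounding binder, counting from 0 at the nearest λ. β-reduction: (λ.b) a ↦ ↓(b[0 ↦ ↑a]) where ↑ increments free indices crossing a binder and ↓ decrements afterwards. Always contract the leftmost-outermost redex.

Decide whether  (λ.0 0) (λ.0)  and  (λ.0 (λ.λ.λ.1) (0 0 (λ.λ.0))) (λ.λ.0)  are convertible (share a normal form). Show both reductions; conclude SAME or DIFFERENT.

Term A:
  start: (λ.0 0) (λ.0)
  →1  (λ.0) (λ.0)
  →2  λ.0

Term B:
  start: (λ.0 (λ.λ.λ.1) (0 0 (λ.λ.0))) (λ.λ.0)
  →1  (λ.λ.0) (λ.λ.λ.1) ((λ.λ.0) (λ.λ.0) (λ.λ.0))
  →2  (λ.0) ((λ.λ.0) (λ.λ.0) (λ.λ.0))
  →3  (λ.λ.0) (λ.λ.0) (λ.λ.0)
  →4  (λ.0) (λ.λ.0)
  →5  λ.λ.0

Answer: DIFFERENT — A ⇓ λ.0, B ⇓ λ.λ.0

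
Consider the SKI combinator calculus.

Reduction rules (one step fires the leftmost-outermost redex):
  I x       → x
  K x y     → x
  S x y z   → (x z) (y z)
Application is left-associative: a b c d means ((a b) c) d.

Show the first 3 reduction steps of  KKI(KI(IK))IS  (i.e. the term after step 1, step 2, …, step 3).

  start: KKI(KI(IK))IS
  step 1: K(KI(IK))IS
  step 2: KI(IK)S
  step 3: IS

Answer: after 3 steps: IS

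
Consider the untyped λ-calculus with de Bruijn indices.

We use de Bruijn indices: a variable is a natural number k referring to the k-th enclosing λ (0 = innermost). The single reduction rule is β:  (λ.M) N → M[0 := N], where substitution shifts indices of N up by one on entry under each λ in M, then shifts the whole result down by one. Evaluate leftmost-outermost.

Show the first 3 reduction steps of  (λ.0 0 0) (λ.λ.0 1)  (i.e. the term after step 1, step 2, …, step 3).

  start: (λ.0 0 0) (λ.λ.0 1)
  step 1: (λ.λ.0 1) (λ.λ.0 1) (λ.λ.0 1)
  step 2: (λ.0 (λ.λ.0 1)) (λ.λ.0 1)
  step 3: (λ.λ.0 1) (λ.λ.0 1)

Answer: after 3 steps: (λ.λ.0 1) (λ.λ.0 1)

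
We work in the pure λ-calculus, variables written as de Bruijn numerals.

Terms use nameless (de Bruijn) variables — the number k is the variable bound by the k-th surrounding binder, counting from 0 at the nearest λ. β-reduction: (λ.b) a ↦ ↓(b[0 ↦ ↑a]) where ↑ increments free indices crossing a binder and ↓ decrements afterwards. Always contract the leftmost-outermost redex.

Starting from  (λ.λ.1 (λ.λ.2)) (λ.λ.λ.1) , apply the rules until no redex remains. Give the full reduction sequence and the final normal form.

  start: (λ.λ.1 (λ.λ.2)) (λ.λ.λ.1)
  step 1: λ.(λ.λ.λ.1) (λ.λ.2)
  step 2: λ.λ.λ.1

Answer: normal form = λ.λ.λ.1  (in 2 steps)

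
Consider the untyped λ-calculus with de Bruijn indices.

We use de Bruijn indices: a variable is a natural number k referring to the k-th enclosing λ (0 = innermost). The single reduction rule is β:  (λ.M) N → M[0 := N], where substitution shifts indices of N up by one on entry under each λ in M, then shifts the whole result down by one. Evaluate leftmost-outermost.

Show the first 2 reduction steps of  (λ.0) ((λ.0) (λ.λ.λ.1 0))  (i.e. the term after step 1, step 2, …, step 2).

  start: (λ.0) ((λ.0) (λ.λ.λ.1 0))
  →1  (λ.0) (λ.λ.λ.1 0)
  →2  λ.λ.λ.1 0

Answer: after 2 steps: λ.λ.λ.1 0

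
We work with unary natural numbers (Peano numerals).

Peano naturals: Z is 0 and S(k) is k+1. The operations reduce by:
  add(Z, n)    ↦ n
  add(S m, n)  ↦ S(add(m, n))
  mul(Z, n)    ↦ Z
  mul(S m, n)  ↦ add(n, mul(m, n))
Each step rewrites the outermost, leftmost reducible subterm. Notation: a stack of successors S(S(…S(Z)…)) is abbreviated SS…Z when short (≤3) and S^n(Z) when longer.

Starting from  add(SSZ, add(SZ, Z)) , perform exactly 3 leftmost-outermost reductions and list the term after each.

Answer: after 3 steps: S(S(add(SZ, Z)))

Reduction:
  start: add(SSZ, add(SZ, Z))
  [1] S(add(SZ, add(SZ, Z)))
  [2] S(S(add(Z, add(SZ, Z))))
  [3] S(S(add(SZ, Z)))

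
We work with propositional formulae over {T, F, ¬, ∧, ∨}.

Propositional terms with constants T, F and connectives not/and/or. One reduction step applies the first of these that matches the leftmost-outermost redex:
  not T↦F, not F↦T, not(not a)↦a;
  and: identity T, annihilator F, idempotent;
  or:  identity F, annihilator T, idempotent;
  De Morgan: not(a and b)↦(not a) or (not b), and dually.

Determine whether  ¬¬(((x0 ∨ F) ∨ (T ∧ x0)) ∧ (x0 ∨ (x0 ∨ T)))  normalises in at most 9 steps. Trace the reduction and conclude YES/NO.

Answer: YES — reaches normal form x0 in 7 ≤ 9 steps

Derivation:
  start: ¬¬(((x0 ∨ F) ∨ (T ∧ x0)) ∧ (x0 ∨ (x0 ∨ T)))
  step 1: ((x0 ∨ F) ∨ (T ∧ x0)) ∧ (x0 ∨ (x0 ∨ T))
  step 2: (x0 ∨ (T ∧ x0)) ∧ (x0 ∨ (x0 ∨ T))
  step 3: (x0 ∨ x0) ∧ (x0 ∨ (x0 ∨ T))
  step 4: x0 ∧ (x0 ∨ (x0 ∨ T))
  step 5: x0 ∧ (x0 ∨ T)
  step 6: x0 ∧ T
  step 7: x0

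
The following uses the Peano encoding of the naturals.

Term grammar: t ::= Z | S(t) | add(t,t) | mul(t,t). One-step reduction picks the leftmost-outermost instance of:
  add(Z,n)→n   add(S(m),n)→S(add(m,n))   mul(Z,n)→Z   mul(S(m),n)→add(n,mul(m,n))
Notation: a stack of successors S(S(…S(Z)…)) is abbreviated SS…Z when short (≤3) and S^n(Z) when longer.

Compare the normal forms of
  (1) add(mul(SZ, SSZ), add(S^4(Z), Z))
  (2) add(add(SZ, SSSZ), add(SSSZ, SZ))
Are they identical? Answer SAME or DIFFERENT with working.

Answer: DIFFERENT — A ⇓ S^6(Z), B ⇓ S^8(Z)

Derivation:
Term A:
  start: add(mul(SZ, SSZ), add(S^4(Z), Z))
  →1  add(add(SSZ, mul(Z, SSZ)), add(S^4(Z), Z))
  →2  add(S(add(SZ, mul(Z, SSZ))), add(S^4(Z), Z))
  →3  S(add(add(SZ, mul(Z, SSZ)), add(S^4(Z), Z)))
  →4  S(add(S(add(Z, mul(Z, SSZ))), add(S^4(Z), Z)))
  →5  S(S(add(add(Z, mul(Z, SSZ)), add(S^4(Z), Z))))
  →6  S(S(add(mul(Z, SSZ), add(S^4(Z), Z))))
  →7  S(S(add(Z, add(S^4(Z), Z))))
  →8  S(S(add(S^4(Z), Z)))
  →9  S(S(S(add(SSSZ, Z))))
  →10  S(S(S(S(add(SSZ, Z)))))
  →11  S(S(S(S(S(add(SZ, Z))))))
  →12  S(S(S(S(S(S(add(Z, Z)))))))
  →13  S^6(Z)

Term B:
  start: add(add(SZ, SSSZ), add(SSSZ, SZ))
  →1  add(S(add(Z, SSSZ)), add(SSSZ, SZ))
  →2  S(add(add(Z, SSSZ), add(SSSZ, SZ)))
  →3  S(add(SSSZ, add(SSSZ, SZ)))
  →4  S(S(add(SSZ, add(SSSZ, SZ))))
  →5  S(S(S(add(SZ, add(SSSZ, SZ)))))
  →6  S(S(S(S(add(Z, add(SSSZ, SZ))))))
  →7  S(S(S(S(add(SSSZ, SZ)))))
  →8  S(S(S(S(S(add(SSZ, SZ))))))
  →9  S(S(S(S(S(S(add(SZ, SZ)))))))
  →10  S(S(S(S(S(S(S(add(Z, SZ))))))))
  →11  S^8(Z)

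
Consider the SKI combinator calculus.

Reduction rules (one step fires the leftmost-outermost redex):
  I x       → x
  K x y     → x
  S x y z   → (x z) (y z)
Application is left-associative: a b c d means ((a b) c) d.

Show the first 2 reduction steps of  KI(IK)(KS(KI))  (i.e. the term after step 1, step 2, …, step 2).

  start: KI(IK)(KS(KI))
  [1] I(KS(KI))
  [2] KS(KI)

Answer: after 2 steps: KS(KI)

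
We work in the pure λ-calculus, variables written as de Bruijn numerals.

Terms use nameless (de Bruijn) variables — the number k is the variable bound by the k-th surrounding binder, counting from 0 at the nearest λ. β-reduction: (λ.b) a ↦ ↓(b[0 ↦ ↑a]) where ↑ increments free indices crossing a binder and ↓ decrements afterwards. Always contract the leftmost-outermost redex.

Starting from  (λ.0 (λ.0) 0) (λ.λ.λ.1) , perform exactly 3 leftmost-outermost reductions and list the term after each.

  start: (λ.0 (λ.0) 0) (λ.λ.λ.1)
  →1  (λ.λ.λ.1) (λ.0) (λ.λ.λ.1)
  →2  (λ.λ.1) (λ.λ.λ.1)
  →3  λ.λ.λ.λ.1

Answer: after 3 steps: λ.λ.λ.λ.1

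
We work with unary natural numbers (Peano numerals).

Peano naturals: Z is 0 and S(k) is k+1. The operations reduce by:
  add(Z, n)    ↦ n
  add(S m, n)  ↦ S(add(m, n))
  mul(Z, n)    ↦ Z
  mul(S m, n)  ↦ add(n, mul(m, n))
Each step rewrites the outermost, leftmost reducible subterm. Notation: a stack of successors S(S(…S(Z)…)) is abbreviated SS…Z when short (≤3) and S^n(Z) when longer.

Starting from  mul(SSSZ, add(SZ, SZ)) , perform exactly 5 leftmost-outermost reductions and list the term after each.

  start: mul(SSSZ, add(SZ, SZ))
  [1] add(add(SZ, SZ), mul(SSZ, add(SZ, SZ)))
  [2] add(S(add(Z, SZ)), mul(SSZ, add(SZ, SZ)))
  [3] S(add(add(Z, SZ), mul(SSZ, add(SZ, SZ))))
  [4] S(add(SZ, mul(SSZ, add(SZ, SZ))))
  [5] S(S(add(Z, mul(SSZ, add(SZ, SZ)))))

Answer: after 5 steps: S(S(add(Z, mul(SSZ, add(SZ, SZ)))))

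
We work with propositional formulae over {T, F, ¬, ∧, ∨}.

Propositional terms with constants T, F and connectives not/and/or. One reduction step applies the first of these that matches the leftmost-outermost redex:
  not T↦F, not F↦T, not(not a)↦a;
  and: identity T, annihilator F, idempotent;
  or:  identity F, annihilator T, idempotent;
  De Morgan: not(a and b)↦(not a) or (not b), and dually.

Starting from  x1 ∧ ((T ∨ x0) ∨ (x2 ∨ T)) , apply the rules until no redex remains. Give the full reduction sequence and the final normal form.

Answer: normal form = x1  (in 3 steps)

Reduction:
  start: x1 ∧ ((T ∨ x0) ∨ (x2 ∨ T))
  step 1: x1 ∧ (T ∨ (x2 ∨ T))
  step 2: x1 ∧ T
  step 3: x1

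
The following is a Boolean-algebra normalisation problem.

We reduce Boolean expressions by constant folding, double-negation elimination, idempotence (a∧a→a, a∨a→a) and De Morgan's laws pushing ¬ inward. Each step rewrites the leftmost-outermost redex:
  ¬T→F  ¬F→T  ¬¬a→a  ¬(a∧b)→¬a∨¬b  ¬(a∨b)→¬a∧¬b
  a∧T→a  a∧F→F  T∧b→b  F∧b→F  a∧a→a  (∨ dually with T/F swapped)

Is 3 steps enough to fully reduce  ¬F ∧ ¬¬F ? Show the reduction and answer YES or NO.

Answer: YES — reaches normal form F in 3 ≤ 3 steps

Reduction:
  start: ¬F ∧ ¬¬F
  [1] T ∧ ¬¬F
  [2] ¬¬F
  [3] F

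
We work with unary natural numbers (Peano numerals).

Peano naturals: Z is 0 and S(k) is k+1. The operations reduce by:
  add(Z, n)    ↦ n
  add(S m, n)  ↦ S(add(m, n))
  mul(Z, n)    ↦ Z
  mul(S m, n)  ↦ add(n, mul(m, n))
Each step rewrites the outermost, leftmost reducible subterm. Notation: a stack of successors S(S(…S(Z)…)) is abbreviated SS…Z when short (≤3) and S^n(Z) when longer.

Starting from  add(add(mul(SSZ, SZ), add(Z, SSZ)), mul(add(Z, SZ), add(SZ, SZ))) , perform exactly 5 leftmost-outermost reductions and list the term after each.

  start: add(add(mul(SSZ, SZ), add(Z, SSZ)), mul(add(Z, SZ), add(SZ, SZ)))
  [1] add(add(add(SZ, mul(SZ, SZ)), add(Z, SSZ)), mul(add(Z, SZ), add(SZ, SZ)))
  [2] add(add(S(add(Z, mul(SZ, SZ))), add(Z, SSZ)), mul(add(Z, SZ), add(SZ, SZ)))
  [3] add(S(add(add(Z, mul(SZ, SZ)), add(Z, SSZ))), mul(add(Z, SZ), add(SZ, SZ)))
  [4] S(add(add(add(Z, mul(SZ, SZ)), add(Z, SSZ)), mul(add(Z, SZ), add(SZ, SZ))))
  [5] S(add(add(mul(SZ, SZ), add(Z, SSZ)), mul(add(Z, SZ), add(SZ, SZ))))

Answer: after 5 steps: S(add(add(mul(SZ, SZ), add(Z, SSZ)), mul(add(Z, SZ), add(SZ, SZ))))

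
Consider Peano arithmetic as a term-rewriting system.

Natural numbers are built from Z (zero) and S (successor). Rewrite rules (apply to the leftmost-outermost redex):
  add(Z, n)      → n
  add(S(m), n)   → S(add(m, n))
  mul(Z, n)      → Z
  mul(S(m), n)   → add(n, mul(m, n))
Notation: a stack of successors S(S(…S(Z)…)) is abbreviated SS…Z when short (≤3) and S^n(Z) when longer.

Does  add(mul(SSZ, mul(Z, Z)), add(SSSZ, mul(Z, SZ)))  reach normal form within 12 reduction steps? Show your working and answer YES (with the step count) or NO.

  start: add(mul(SSZ, mul(Z, Z)), add(SSSZ, mul(Z, SZ)))
  →1  add(add(mul(Z, Z), mul(SZ, mul(Z, Z))), add(SSSZ, mul(Z, SZ)))
  →2  add(add(Z, mul(SZ, mul(Z, Z))), add(SSSZ, mul(Z, SZ)))
  →3  add(mul(SZ, mul(Z, Z)), add(SSSZ, mul(Z, SZ)))
  →4  add(add(mul(Z, Z), mul(Z, mul(Z, Z))), add(SSSZ, mul(Z, SZ)))
  →5  add(add(Z, mul(Z, mul(Z, Z))), add(SSSZ, mul(Z, SZ)))
  →6  add(mul(Z, mul(Z, Z)), add(SSSZ, mul(Z, SZ)))
  →7  add(Z, add(SSSZ, mul(Z, SZ)))
  →8  add(SSSZ, mul(Z, SZ))
  →9  S(add(SSZ, mul(Z, SZ)))
  →10  S(S(add(SZ, mul(Z, SZ))))
  →11  S(S(S(add(Z, mul(Z, SZ)))))
  →12  S(S(S(mul(Z, SZ))))

Answer: NO — after 12 steps the term is S(S(S(mul(Z, SZ)))), not yet normal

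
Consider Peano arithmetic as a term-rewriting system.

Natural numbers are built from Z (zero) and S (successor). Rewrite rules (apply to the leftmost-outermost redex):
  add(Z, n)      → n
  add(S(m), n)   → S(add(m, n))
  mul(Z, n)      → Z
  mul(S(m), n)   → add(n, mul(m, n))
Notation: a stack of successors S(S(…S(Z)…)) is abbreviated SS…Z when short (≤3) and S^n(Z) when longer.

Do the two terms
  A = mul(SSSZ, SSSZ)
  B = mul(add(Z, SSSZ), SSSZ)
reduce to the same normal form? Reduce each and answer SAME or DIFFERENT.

Term A:
  start: mul(SSSZ, SSSZ)
  step 1: add(SSSZ, mul(SSZ, SSSZ))
  step 2: S(add(SSZ, mul(SSZ, SSSZ)))
  step 3: S(S(add(SZ, mul(SSZ, SSSZ))))
  step 4: S(S(S(add(Z, mul(SSZ, SSSZ)))))
  step 5: S(S(S(mul(SSZ, SSSZ))))
  step 6: S(S(S(add(SSSZ, mul(SZ, SSSZ)))))
  step 7: S(S(S(S(add(SSZ, mul(SZ, SSSZ))))))
  step 8: S(S(S(S(S(add(SZ, mul(SZ, SSSZ)))))))
  step 9: S(S(S(S(S(S(add(Z, mul(SZ, SSSZ))))))))
  step 10: S(S(S(S(S(S(mul(SZ, SSSZ)))))))
  step 11: S(S(S(S(S(S(add(SSSZ, mul(Z, SSSZ))))))))
  step 12: S(S(S(S(S(S(S(add(SSZ, mul(Z, SSSZ)))))))))
  step 13: S(S(S(S(S(S(S(S(add(SZ, mul(Z, SSSZ))))))))))
  step 14: S(S(S(S(S(S(S(S(S(add(Z, mul(Z, SSSZ)))))))))))
  step 15: S(S(S(S(S(S(S(S(S(mul(Z, SSSZ))))))))))
  step 16: S^9(Z)

Term B:
  start: mul(add(Z, SSSZ), SSSZ)
  step 1: mul(SSSZ, SSSZ)
  step 2: add(SSSZ, mul(SSZ, SSSZ))
  step 3: S(add(SSZ, mul(SSZ, SSSZ)))
  step 4: S(S(add(SZ, mul(SSZ, SSSZ))))
  step 5: S(S(S(add(Z, mul(SSZ, SSSZ)))))
  step 6: S(S(S(mul(SSZ, SSSZ))))
  step 7: S(S(S(add(SSSZ, mul(SZ, SSSZ)))))
  step 8: S(S(S(S(add(SSZ, mul(SZ, SSSZ))))))
  step 9: S(S(S(S(S(add(SZ, mul(SZ, SSSZ)))))))
  step 10: S(S(S(S(S(S(add(Z, mul(SZ, SSSZ))))))))
  step 11: S(S(S(S(S(S(mul(SZ, SSSZ)))))))
  step 12: S(S(S(S(S(S(add(SSSZ, mul(Z, SSSZ))))))))
  step 13: S(S(S(S(S(S(S(add(SSZ, mul(Z, SSSZ)))))))))
  step 14: S(S(S(S(S(S(S(S(add(SZ, mul(Z, SSSZ))))))))))
  step 15: S(S(S(S(S(S(S(S(S(add(Z, mul(Z, SSSZ)))))))))))
  step 16: S(S(S(S(S(S(S(S(S(mul(Z, SSSZ))))))))))
  step 17: S^9(Z)

Answer: SAME — A ⇓ S^9(Z), B ⇓ S^9(Z)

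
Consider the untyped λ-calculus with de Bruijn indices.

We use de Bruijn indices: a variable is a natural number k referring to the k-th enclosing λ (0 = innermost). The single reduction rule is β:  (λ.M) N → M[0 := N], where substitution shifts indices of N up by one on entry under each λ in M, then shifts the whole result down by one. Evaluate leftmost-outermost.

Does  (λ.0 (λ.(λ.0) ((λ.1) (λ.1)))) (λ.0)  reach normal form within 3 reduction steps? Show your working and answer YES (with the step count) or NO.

  start: (λ.0 (λ.(λ.0) ((λ.1) (λ.1)))) (λ.0)
  [1] (λ.0) (λ.(λ.0) ((λ.1) (λ.1)))
  [2] λ.(λ.0) ((λ.1) (λ.1))
  [3] λ.(λ.1) (λ.1)

Answer: NO — after 3 steps the term is λ.(λ.1) (λ.1), not yet normal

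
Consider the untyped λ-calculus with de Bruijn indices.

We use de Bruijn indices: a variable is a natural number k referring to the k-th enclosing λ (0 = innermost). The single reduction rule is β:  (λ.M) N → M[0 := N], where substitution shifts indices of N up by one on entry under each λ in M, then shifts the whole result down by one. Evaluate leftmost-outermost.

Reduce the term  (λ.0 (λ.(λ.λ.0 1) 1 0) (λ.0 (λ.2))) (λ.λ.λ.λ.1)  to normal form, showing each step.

Answer: normal form = λ.λ.1  (in 3 steps)

Working:
  start: (λ.0 (λ.(λ.λ.0 1) 1 0) (λ.0 (λ.2))) (λ.λ.λ.λ.1)
  →1  (λ.λ.λ.λ.1) (λ.(λ.λ.0 1) (λ.λ.λ.λ.1) 0) (λ.0 (λ.λ.λ.λ.λ.1))
  →2  (λ.λ.λ.1) (λ.0 (λ.λ.λ.λ.λ.1))
  →3  λ.λ.1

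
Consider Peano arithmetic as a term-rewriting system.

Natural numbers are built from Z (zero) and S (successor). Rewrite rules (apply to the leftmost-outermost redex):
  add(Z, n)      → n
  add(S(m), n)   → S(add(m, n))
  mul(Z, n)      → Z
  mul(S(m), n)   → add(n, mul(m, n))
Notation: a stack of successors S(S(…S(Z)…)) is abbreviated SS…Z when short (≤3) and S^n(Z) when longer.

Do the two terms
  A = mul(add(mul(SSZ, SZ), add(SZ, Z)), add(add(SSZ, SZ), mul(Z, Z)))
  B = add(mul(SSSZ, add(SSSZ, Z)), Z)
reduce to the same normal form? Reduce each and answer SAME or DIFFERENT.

Term A:
  start: mul(add(mul(SSZ, SZ), add(SZ, Z)), add(add(SSZ, SZ), mul(Z, Z)))
  step 1: mul(add(add(SZ, mul(SZ, SZ)), add(SZ, Z)), add(add(SSZ, SZ), mul(Z, Z)))
  step 2: mul(add(S(add(Z, mul(SZ, SZ))), add(SZ, Z)), add(add(SSZ, SZ), mul(Z, Z)))
  step 3: mul(S(add(add(Z, mul(SZ, SZ)), add(SZ, Z))), add(add(SSZ, SZ), mul(Z, Z)))
  step 4: add(add(add(SSZ, SZ), mul(Z, Z)), mul(add(add(Z, mul(SZ, SZ)), add(SZ, Z)), add(add(SSZ, SZ), mul(Z, Z))))
  step 5: add(add(S(add(SZ, SZ)), mul(Z, Z)), mul(add(add(Z, mul(SZ, SZ)), add(SZ, Z)), add(add(SSZ, SZ), mul(Z, Z))))
  step 6: add(S(add(add(SZ, SZ), mul(Z, Z))), mul(add(add(Z, mul(SZ, SZ)), add(SZ, Z)), add(add(SSZ, SZ), mul(Z, Z))))
  step 7: S(add(add(add(SZ, SZ), mul(Z, Z)), mul(add(add(Z, mul(SZ, SZ)), add(SZ, Z)), add(add(SSZ, SZ), mul(Z, Z)))))
  step 8: S(add(add(S(add(Z, SZ)), mul(Z, Z)), mul(add(add(Z, mul(SZ, SZ)), add(SZ, Z)), add(add(SSZ, SZ), mul(Z, Z)))))
  step 9: S(add(S(add(add(Z, SZ), mul(Z, Z))), mul(add(add(Z, mul(SZ, SZ)), add(SZ, Z)), add(add(SSZ, SZ), mul(Z, Z)))))
  step 10: S(S(add(add(add(Z, SZ), mul(Z, Z)), mul(add(add(Z, mul(SZ, SZ)), add(SZ, Z)), add(add(SSZ, SZ), mul(Z, Z))))))
  step 11: S(S(add(add(SZ, mul(Z, Z)), mul(add(add(Z, mul(SZ, SZ)), add(SZ, Z)), add(add(SSZ, SZ), mul(Z, Z))))))
  step 12: S(S(add(S(add(Z, mul(Z, Z))), mul(add(add(Z, mul(SZ, SZ)), add(SZ, Z)), add(add(SSZ, SZ), mul(Z, Z))))))
  step 13: S(S(S(add(add(Z, mul(Z, Z)), mul(add(add(Z, mul(SZ, SZ)), add(SZ, Z)), add(add(SSZ, SZ), mul(Z, Z)))))))
  step 14: S(S(S(add(mul(Z, Z), mul(add(add(Z, mul(SZ, SZ)), add(SZ, Z)), add(add(SSZ, SZ), mul(Z, Z)))))))
  step 15: S(S(S(add(Z, mul(add(add(Z, mul(SZ, SZ)), add(SZ, Z)), add(add(SSZ, SZ), mul(Z, Z)))))))
  step 16: S(S(S(mul(add(add(Z, mul(SZ, SZ)), add(SZ, Z)), add(add(SSZ, SZ), mul(Z, Z))))))
  step 17: S(S(S(mul(add(mul(SZ, SZ), add(SZ, Z)), add(add(SSZ, SZ), mul(Z, Z))))))
  step 18: S(S(S(mul(add(add(SZ, mul(Z, SZ)), add(SZ, Z)), add(add(SSZ, SZ), mul(Z, Z))))))
  step 19: S(S(S(mul(add(S(add(Z, mul(Z, SZ))), add(SZ, Z)), add(add(SSZ, SZ), mul(Z, Z))))))
  step 20: S(S(S(mul(S(add(add(Z, mul(Z, SZ)), add(SZ, Z))), add(add(SSZ, SZ), mul(Z, Z))))))
  step 21: S(S(S(add(add(add(SSZ, SZ), mul(Z, Z)), mul(add(add(Z, mul(Z, SZ)), add(SZ, Z)), add(add(SSZ, SZ), mul(Z, Z)))))))
  step 22: S(S(S(add(add(S(add(SZ, SZ)), mul(Z, Z)), mul(add(add(Z, mul(Z, SZ)), add(SZ, Z)), add(add(SSZ, SZ), mul(Z, Z)))))))
  step 23: S(S(S(add(S(add(add(SZ, SZ), mul(Z, Z))), mul(add(add(Z, mul(Z, SZ)), add(SZ, Z)), add(add(SSZ, SZ), mul(Z, Z)))))))
  step 24: S(S(S(S(add(add(add(SZ, SZ), mul(Z, Z)), mul(add(add(Z, mul(Z, SZ)), add(SZ, Z)), add(add(SSZ, SZ), mul(Z, Z))))))))
  step 25: S(S(S(S(add(add(S(add(Z, SZ)), mul(Z, Z)), mul(add(add(Z, mul(Z, SZ)), add(SZ, Z)), add(add(SSZ, SZ), mul(Z, Z))))))))
  step 26: S(S(S(S(add(S(add(add(Z, SZ), mul(Z, Z))), mul(add(add(Z, mul(Z, SZ)), add(SZ, Z)), add(add(SSZ, SZ), mul(Z, Z))))))))
  step 27: S(S(S(S(S(add(add(add(Z, SZ), mul(Z, Z)), mul(add(add(Z, mul(Z, SZ)), add(SZ, Z)), add(add(SSZ, SZ), mul(Z, Z)))))))))
  step 28: S(S(S(S(S(add(add(SZ, mul(Z, Z)), mul(add(add(Z, mul(Z, SZ)), add(SZ, Z)), add(add(SSZ, SZ), mul(Z, Z)))))))))
  step 29: S(S(S(S(S(add(S(add(Z, mul(Z, Z))), mul(add(add(Z, mul(Z, SZ)), add(SZ, Z)), add(add(SSZ, SZ), mul(Z, Z)))))))))
  step 30: S(S(S(S(S(S(add(add(Z, mul(Z, Z)), mul(add(add(Z, mul(Z, SZ)), add(SZ, Z)), add(add(SSZ, SZ), mul(Z, Z))))))))))
  step 31: S(S(S(S(S(S(add(mul(Z, Z), mul(add(add(Z, mul(Z, SZ)), add(SZ, Z)), add(add(SSZ, SZ), mul(Z, Z))))))))))
  step 32: S(S(S(S(S(S(add(Z, mul(add(add(Z, mul(Z, SZ)), add(SZ, Z)), add(add(SSZ, SZ), mul(Z, Z))))))))))
  step 33: S(S(S(S(S(S(mul(add(add(Z, mul(Z, SZ)), add(SZ, Z)), add(add(SSZ, SZ), mul(Z, Z)))))))))
  step 34: S(S(S(S(S(S(mul(add(mul(Z, SZ), add(SZ, Z)), add(add(SSZ, SZ), mul(Z, Z)))))))))
  step 35: S(S(S(S(S(S(mul(add(Z, add(SZ, Z)), add(add(SSZ, SZ), mul(Z, Z)))))))))
  step 36: S(S(S(S(S(S(mul(add(SZ, Z), add(add(SSZ, SZ), mul(Z, Z)))))))))
  step 37: S(S(S(S(S(S(mul(S(add(Z, Z)), add(add(SSZ, SZ), mul(Z, Z)))))))))
  step 38: S(S(S(S(S(S(add(add(add(SSZ, SZ), mul(Z, Z)), mul(add(Z, Z), add(add(SSZ, SZ), mul(Z, Z))))))))))
  step 39: S(S(S(S(S(S(add(add(S(add(SZ, SZ)), mul(Z, Z)), mul(add(Z, Z), add(add(SSZ, SZ), mul(Z, Z))))))))))
  step 40: S(S(S(S(S(S(add(S(add(add(SZ, SZ), mul(Z, Z))), mul(add(Z, Z), add(add(SSZ, SZ), mul(Z, Z))))))))))
  step 41: S(S(S(S(S(S(S(add(add(add(SZ, SZ), mul(Z, Z)), mul(add(Z, Z), add(add(SSZ, SZ), mul(Z, Z)))))))))))
  step 42: S(S(S(S(S(S(S(add(add(S(add(Z, SZ)), mul(Z, Z)), mul(add(Z, Z), add(add(SSZ, SZ), mul(Z, Z)))))))))))
  step 43: S(S(S(S(S(S(S(add(S(add(add(Z, SZ), mul(Z, Z))), mul(add(Z, Z), add(add(SSZ, SZ), mul(Z, Z)))))))))))
  step 44: S(S(S(S(S(S(S(S(add(add(add(Z, SZ), mul(Z, Z)), mul(add(Z, Z), add(add(SSZ, SZ), mul(Z, Z))))))))))))
  step 45: S(S(S(S(S(S(S(S(add(add(SZ, mul(Z, Z)), mul(add(Z, Z), add(add(SSZ, SZ), mul(Z, Z))))))))))))
  step 46: S(S(S(S(S(S(S(S(add(S(add(Z, mul(Z, Z))), mul(add(Z, Z), add(add(SSZ, SZ), mul(Z, Z))))))))))))
  step 47: S(S(S(S(S(S(S(S(S(add(add(Z, mul(Z, Z)), mul(add(Z, Z), add(add(SSZ, SZ), mul(Z, Z)))))))))))))
  step 48: S(S(S(S(S(S(S(S(S(add(mul(Z, Z), mul(add(Z, Z), add(add(SSZ, SZ), mul(Z, Z)))))))))))))
  step 49: S(S(S(S(S(S(S(S(S(add(Z, mul(add(Z, Z), add(add(SSZ, SZ), mul(Z, Z)))))))))))))
  step 50: S(S(S(S(S(S(S(S(S(mul(add(Z, Z), add(add(SSZ, SZ), mul(Z, Z))))))))))))
  step 51: S(S(S(S(S(S(S(S(S(mul(Z, add(add(SSZ, SZ), mul(Z, Z))))))))))))
  step 52: S^9(Z)

Term B:
  start: add(mul(SSSZ, add(SSSZ, Z)), Z)
  step 1: add(add(add(SSSZ, Z), mul(SSZ, add(SSSZ, Z))), Z)
  step 2: add(add(S(add(SSZ, Z)), mul(SSZ, add(SSSZ, Z))), Z)
  step 3: add(S(add(add(SSZ, Z), mul(SSZ, add(SSSZ, Z)))), Z)
  step 4: S(add(add(add(SSZ, Z), mul(SSZ, add(SSSZ, Z))), Z))
  step 5: S(add(add(S(add(SZ, Z)), mul(SSZ, add(SSSZ, Z))), Z))
  step 6: S(add(S(add(add(SZ, Z), mul(SSZ, add(SSSZ, Z)))), Z))
  step 7: S(S(add(add(add(SZ, Z), mul(SSZ, add(SSSZ, Z))), Z)))
  step 8: S(S(add(add(S(add(Z, Z)), mul(SSZ, add(SSSZ, Z))), Z)))
  step 9: S(S(add(S(add(add(Z, Z), mul(SSZ, add(SSSZ, Z)))), Z)))
  step 10: S(S(S(add(add(add(Z, Z), mul(SSZ, add(SSSZ, Z))), Z))))
  step 11: S(S(S(add(add(Z, mul(SSZ, add(SSSZ, Z))), Z))))
  step 12: S(S(S(add(mul(SSZ, add(SSSZ, Z)), Z))))
  step 13: S(S(S(add(add(add(SSSZ, Z), mul(SZ, add(SSSZ, Z))), Z))))
  step 14: S(S(S(add(add(S(add(SSZ, Z)), mul(SZ, add(SSSZ, Z))), Z))))
  step 15: S(S(S(add(S(add(add(SSZ, Z), mul(SZ, add(SSSZ, Z)))), Z))))
  step 16: S(S(S(S(add(add(add(SSZ, Z), mul(SZ, add(SSSZ, Z))), Z)))))
  step 17: S(S(S(S(add(add(S(add(SZ, Z)), mul(SZ, add(SSSZ, Z))), Z)))))
  step 18: S(S(S(S(add(S(add(add(SZ, Z), mul(SZ, add(SSSZ, Z)))), Z)))))
  step 19: S(S(S(S(S(add(add(add(SZ, Z), mul(SZ, add(SSSZ, Z))), Z))))))
  step 20: S(S(S(S(S(add(add(S(add(Z, Z)), mul(SZ, add(SSSZ, Z))), Z))))))
  step 21: S(S(S(S(S(add(S(add(add(Z, Z), mul(SZ, add(SSSZ, Z)))), Z))))))
  step 22: S(S(S(S(S(S(add(add(add(Z, Z), mul(SZ, add(SSSZ, Z))), Z)))))))
  step 23: S(S(S(S(S(S(add(add(Z, mul(SZ, add(SSSZ, Z))), Z)))))))
  step 24: S(S(S(S(S(S(add(mul(SZ, add(SSSZ, Z)), Z)))))))
  step 25: S(S(S(S(S(S(add(add(add(SSSZ, Z), mul(Z, add(SSSZ, Z))), Z)))))))
  step 26: S(S(S(S(S(S(add(add(S(add(SSZ, Z)), mul(Z, add(SSSZ, Z))), Z)))))))
  step 27: S(S(S(S(S(S(add(S(add(add(SSZ, Z), mul(Z, add(SSSZ, Z)))), Z)))))))
  step 28: S(S(S(S(S(S(S(add(add(add(SSZ, Z), mul(Z, add(SSSZ, Z))), Z))))))))
  step 29: S(S(S(S(S(S(S(add(add(S(add(SZ, Z)), mul(Z, add(SSSZ, Z))), Z))))))))
  step 30: S(S(S(S(S(S(S(add(S(add(add(SZ, Z), mul(Z, add(SSSZ, Z)))), Z))))))))
  step 31: S(S(S(S(S(S(S(S(add(add(add(SZ, Z), mul(Z, add(SSSZ, Z))), Z)))))))))
  step 32: S(S(S(S(S(S(S(S(add(add(S(add(Z, Z)), mul(Z, add(SSSZ, Z))), Z)))))))))
  step 33: S(S(S(S(S(S(S(S(add(S(add(add(Z, Z), mul(Z, add(SSSZ, Z)))), Z)))))))))
  step 34: S(S(S(S(S(S(S(S(S(add(add(add(Z, Z), mul(Z, add(SSSZ, Z))), Z))))))))))
  step 35: S(S(S(S(S(S(S(S(S(add(add(Z, mul(Z, add(SSSZ, Z))), Z))))))))))
  step 36: S(S(S(S(S(S(S(S(S(add(mul(Z, add(SSSZ, Z)), Z))))))))))
  step 37: S(S(S(S(S(S(S(S(S(add(Z, Z))))))))))
  step 38: S^9(Z)

Answer: SAME — A ⇓ S^9(Z), B ⇓ S^9(Z)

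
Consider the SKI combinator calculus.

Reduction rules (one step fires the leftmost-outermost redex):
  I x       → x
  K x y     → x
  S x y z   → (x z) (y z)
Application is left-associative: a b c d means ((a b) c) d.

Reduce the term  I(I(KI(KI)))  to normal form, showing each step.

  start: I(I(KI(KI)))
  →1  I(KI(KI))
  →2  KI(KI)
  →3  I

Answer: normal form = I  (in 3 steps)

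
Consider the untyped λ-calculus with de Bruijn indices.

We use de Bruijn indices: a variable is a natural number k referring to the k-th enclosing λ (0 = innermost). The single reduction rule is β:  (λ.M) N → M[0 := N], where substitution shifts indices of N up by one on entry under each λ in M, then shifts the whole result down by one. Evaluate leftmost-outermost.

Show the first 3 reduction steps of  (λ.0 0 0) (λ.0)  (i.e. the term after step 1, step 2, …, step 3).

Answer: after 3 steps: λ.0

Reduction:
  start: (λ.0 0 0) (λ.0)
  step 1: (λ.0) (λ.0) (λ.0)
  step 2: (λ.0) (λ.0)
  step 3: λ.0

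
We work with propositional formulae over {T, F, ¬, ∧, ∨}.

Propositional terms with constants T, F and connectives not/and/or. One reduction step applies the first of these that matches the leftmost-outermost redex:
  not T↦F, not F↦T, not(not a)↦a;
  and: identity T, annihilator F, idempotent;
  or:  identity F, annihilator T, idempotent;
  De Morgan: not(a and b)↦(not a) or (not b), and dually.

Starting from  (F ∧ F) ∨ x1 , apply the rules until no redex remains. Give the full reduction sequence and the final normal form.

Answer: normal form = x1  (in 2 steps)

Working:
  start: (F ∧ F) ∨ x1
  →1  F ∨ x1
  →2  x1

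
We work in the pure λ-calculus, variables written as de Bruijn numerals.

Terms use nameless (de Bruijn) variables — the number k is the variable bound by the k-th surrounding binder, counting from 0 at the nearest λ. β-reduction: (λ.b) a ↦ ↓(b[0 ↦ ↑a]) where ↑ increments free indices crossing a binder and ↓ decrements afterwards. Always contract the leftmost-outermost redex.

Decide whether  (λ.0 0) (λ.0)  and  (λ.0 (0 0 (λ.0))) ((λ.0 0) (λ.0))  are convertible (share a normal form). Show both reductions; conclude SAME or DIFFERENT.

Term A:
  start: (λ.0 0) (λ.0)
  step 1: (λ.0) (λ.0)
  step 2: λ.0

Term B:
  start: (λ.0 (0 0 (λ.0))) ((λ.0 0) (λ.0))
  step 1: (λ.0 0) (λ.0) ((λ.0 0) (λ.0) ((λ.0 0) (λ.0)) (λ.0))
  step 2: (λ.0) (λ.0) ((λ.0 0) (λ.0) ((λ.0 0) (λ.0)) (λ.0))
  step 3: (λ.0) ((λ.0 0) (λ.0) ((λ.0 0) (λ.0)) (λ.0))
  step 4: (λ.0 0) (λ.0) ((λ.0 0) (λ.0)) (λ.0)
  step 5: (λ.0) (λ.0) ((λ.0 0) (λ.0)) (λ.0)
  step 6: (λ.0) ((λ.0 0) (λ.0)) (λ.0)
  step 7: (λ.0 0) (λ.0) (λ.0)
  step 8: (λ.0) (λ.0) (λ.0)
  step 9: (λ.0) (λ.0)
  step 10: λ.0

Answer: SAME — A ⇓ λ.0, B ⇓ λ.0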